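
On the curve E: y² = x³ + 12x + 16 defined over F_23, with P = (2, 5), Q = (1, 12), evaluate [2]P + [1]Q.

(4, 17)

First 2P:
Repeated addition: build up to 2P.
2P: tangent at (2, 5): λ = (3·2² + 12)/(2·5) ≡ 1/10. 10⁻¹ ≡ 7 (mod 23) since 10·7 = 70 ≡ 1, so λ ≡ 1·7 ≡ 7.
  x = λ² - 2 - 2 = 49 - 4 ≡ 22; y = λ·(2 - 22) - 5 ≡ 16. → (22, 16)
2P = (22, 16).
Finally 2P + Q:
(22, 16) + (1, 12). λ = (12 - 16)/(1 - 22) ≡ 19/2 mod 23. 2⁻¹ ≡ 12 (mod 23), so λ ≡ 21.
  x = λ² - 22 - 1 = 441 - 23 ≡ 4; y = λ·(22 - 4) - 16 ≡ 17. → (4, 17)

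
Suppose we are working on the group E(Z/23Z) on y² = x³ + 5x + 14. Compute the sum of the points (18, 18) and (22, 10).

(18, 18) + (22, 10). λ = (10 - 18)/(22 - 18) ≡ 15/4 mod 23. 4⁻¹ ≡ 6 (mod 23) since 4·6 = 24 ≡ 1, so λ ≡ 21.
  x = λ² - 18 - 22 = 441 - 40 ≡ 10; y = λ·(18 - 10) - 18 ≡ 12. → (10, 12)

(10, 12)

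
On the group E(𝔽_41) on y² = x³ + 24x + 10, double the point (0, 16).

(39, 6)

tangent at (0, 16): λ = (3·0² + 24)/(2·16) ≡ 24/32. 32⁻¹ ≡ 9 (mod 41) since 32·9 = 288 ≡ 1, so λ ≡ 24·9 ≡ 11.
  x = λ² - 0 - 0 = 121 - 0 ≡ 39; y = λ·(0 - 39) - 16 ≡ 6. → (39, 6)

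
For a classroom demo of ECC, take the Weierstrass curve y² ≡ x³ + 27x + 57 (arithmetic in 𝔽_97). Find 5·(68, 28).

(74, 49)

Write Q = (68, 28).
Double-and-add on 5 = (101)₂. Start with Q = (68, 28) for the leading 1-bit.
double: tangent at (68, 28): λ = (3·68² + 27)/(2·28) ≡ 28/56. 56⁻¹ ≡ 26 (mod 97), so λ ≡ 28·26 ≡ 49.
  x = λ² - 68 - 68 = 2401 - 136 ≡ 34; y = λ·(68 - 34) - 28 ≡ 86. → (34, 86)
double: tangent at (34, 86): λ = (3·34² + 27)/(2·86) ≡ 3/75. 75⁻¹ ≡ 22 (mod 97) since 75·22 = 1650 ≡ 1, so λ ≡ 3·22 ≡ 66.
  x = λ² - 34 - 34 = 4356 - 68 ≡ 20; y = λ·(34 - 20) - 86 ≡ 62. → (20, 62)
add Q: (20, 62) + (68, 28). λ = (28 - 62)/(68 - 20) ≡ 63/48 mod 97. 48⁻¹ ≡ 95 (mod 97) since 48·95 = 4560 ≡ 1, so λ ≡ 68.
  x = λ² - 20 - 68 = 4624 - 88 ≡ 74; y = λ·(20 - 74) - 62 ≡ 49. → (74, 49)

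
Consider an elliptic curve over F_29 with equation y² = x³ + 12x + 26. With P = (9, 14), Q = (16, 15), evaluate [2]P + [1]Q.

First 2P:
Repeated addition: build up to 2P.
2P: tangent at (9, 14): λ = (3·9² + 12)/(2·14) ≡ 23/28. 28⁻¹ ≡ 28 (mod 29) since 28·28 = 784 ≡ 1, so λ ≡ 23·28 ≡ 6.
  x = λ² - 9 - 9 = 36 - 18 ≡ 18; y = λ·(9 - 18) - 14 ≡ 19. → (18, 19)
2P = (18, 19).
Finally 2P + Q:
(18, 19) + (16, 15). λ = (15 - 19)/(16 - 18) ≡ 25/27 mod 29. 27⁻¹ ≡ 14 (mod 29) since 27·14 = 378 ≡ 1, so λ ≡ 2.
  x = λ² - 18 - 16 = 4 - 34 ≡ 28; y = λ·(18 - 28) - 19 ≡ 19. → (28, 19)

(28, 19)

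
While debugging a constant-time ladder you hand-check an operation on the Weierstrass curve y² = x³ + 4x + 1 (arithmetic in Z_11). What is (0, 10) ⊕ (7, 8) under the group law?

(7, 3)

(0, 10) + (7, 8). λ = (8 - 10)/(7 - 0) ≡ 9/7 mod 11. 7⁻¹ ≡ 8 (mod 11) since 7·8 = 56 ≡ 1, so λ ≡ 6.
  x = λ² - 0 - 7 = 36 - 7 ≡ 7; y = λ·(0 - 7) - 10 ≡ 3. → (7, 3)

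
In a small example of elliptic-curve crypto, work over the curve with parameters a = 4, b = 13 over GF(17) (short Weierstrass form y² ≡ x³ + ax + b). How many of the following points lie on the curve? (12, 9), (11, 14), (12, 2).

(12, 9): 9² ≡ 13, rhs ≡ 4 → off.
(11, 14): 14² ≡ 9, rhs ≡ 11 → off.
(12, 2): 2² ≡ 4, rhs ≡ 4 → on.

1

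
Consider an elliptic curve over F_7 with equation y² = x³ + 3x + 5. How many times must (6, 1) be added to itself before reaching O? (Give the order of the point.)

2P: tangent at (6, 1): λ = (3·6² + 3)/(2·1) ≡ 6/2. 2⁻¹ ≡ 4 (mod 7) since 2·4 = 8 ≡ 1, so λ ≡ 6·4 ≡ 3.
  x = λ² - 6 - 6 = 9 - 12 ≡ 4; y = λ·(6 - 4) - 1 ≡ 5. → (4, 5)
3P: (4, 5) + (6, 1). λ = (1 - 5)/(6 - 4) ≡ 3/2 mod 7. 2⁻¹ ≡ 4 (mod 7) since 2·4 = 8 ≡ 1, so λ ≡ 5.
  x = λ² - 4 - 6 = 25 - 10 ≡ 1; y = λ·(4 - 1) - 5 ≡ 3. → (1, 3)
4P: (1, 3) + (6, 1). λ = (1 - 3)/(6 - 1) ≡ 5/5 mod 7. 5⁻¹ ≡ 3 (mod 7), so λ ≡ 1.
  x = λ² - 1 - 6 = 1 - 7 ≡ 1; y = λ·(1 - 1) - 3 ≡ 4. → (1, 4)
5P: (1, 4) + (6, 1). λ = (1 - 4)/(6 - 1) ≡ 4/5 mod 7. 5⁻¹ ≡ 3 (mod 7), so λ ≡ 5.
  x = λ² - 1 - 6 = 25 - 7 ≡ 4; y = λ·(1 - 4) - 4 ≡ 2. → (4, 2)
6P: (4, 2) + (6, 1). λ = (1 - 2)/(6 - 4) ≡ 6/2 mod 7. 2⁻¹ ≡ 4 (mod 7), so λ ≡ 3.
  x = λ² - 4 - 6 = 9 - 10 ≡ 6; y = λ·(4 - 6) - 2 ≡ 6. → (6, 6)
7P: (6, 6) + (6, 1): same x and y₁ ≡ -y₂, so the sum is O.
7P = O, so the order is 7.

7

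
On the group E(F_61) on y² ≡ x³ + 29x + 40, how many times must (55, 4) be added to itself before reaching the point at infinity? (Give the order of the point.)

2P: tangent at (55, 4): λ = (3·55² + 29)/(2·4) ≡ 15/8. 8⁻¹ ≡ 23 (mod 61), so λ ≡ 15·23 ≡ 40.
  x = λ² - 55 - 55 = 1600 - 110 ≡ 26; y = λ·(55 - 26) - 4 ≡ 58. → (26, 58)
3P: (26, 58) + (55, 4). λ = (4 - 58)/(55 - 26) ≡ 7/29 mod 61. 29⁻¹ ≡ 40 (mod 61), so λ ≡ 36.
  x = λ² - 26 - 55 = 1296 - 81 ≡ 56; y = λ·(26 - 56) - 58 ≡ 21. → (56, 21)
4P: (56, 21) + (55, 4). λ = (4 - 21)/(55 - 56) ≡ 44/60 mod 61. 60⁻¹ ≡ 60 (mod 61) since 60·60 = 3600 ≡ 1, so λ ≡ 17.
  x = λ² - 56 - 55 = 289 - 111 ≡ 56; y = λ·(56 - 56) - 21 ≡ 40. → (56, 40)
5P: (56, 40) + (55, 4). λ = (4 - 40)/(55 - 56) ≡ 25/60 mod 61. 60⁻¹ ≡ 60 (mod 61), so λ ≡ 36.
  x = λ² - 56 - 55 = 1296 - 111 ≡ 26; y = λ·(56 - 26) - 40 ≡ 3. → (26, 3)
6P: (26, 3) + (55, 4). λ = (4 - 3)/(55 - 26) ≡ 1/29 mod 61. 29⁻¹ ≡ 40 (mod 61) since 29·40 = 1160 ≡ 1, so λ ≡ 40.
  x = λ² - 26 - 55 = 1600 - 81 ≡ 55; y = λ·(26 - 55) - 3 ≡ 57. → (55, 57)
7P: (55, 57) + (55, 4): same x and y₁ ≡ -y₂, so the sum is the point at infinity.
7P = the point at infinity, so the order is 7.

7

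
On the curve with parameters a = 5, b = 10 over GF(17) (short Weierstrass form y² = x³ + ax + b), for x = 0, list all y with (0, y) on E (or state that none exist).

none

x³ + 5x + 10 = 10 ≡ 10 (mod 17).
10 is a non-residue mod 17; no y exists.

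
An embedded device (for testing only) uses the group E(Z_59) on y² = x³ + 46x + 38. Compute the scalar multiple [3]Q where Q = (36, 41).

(13, 1)

Repeated addition: build up to 3Q.
2Q: tangent at (36, 41): λ = (3·36² + 46)/(2·41) ≡ 40/23. 23⁻¹ ≡ 18 (mod 59) since 23·18 = 414 ≡ 1, so λ ≡ 40·18 ≡ 12.
  x = λ² - 36 - 36 = 144 - 72 ≡ 13; y = λ·(36 - 13) - 41 ≡ 58. → (13, 58)
3Q: (13, 58) + (36, 41). λ = (41 - 58)/(36 - 13) ≡ 42/23 mod 59. 23⁻¹ ≡ 18 (mod 59), so λ ≡ 48.
  x = λ² - 13 - 36 = 2304 - 49 ≡ 13; y = λ·(13 - 13) - 58 ≡ 1. → (13, 1)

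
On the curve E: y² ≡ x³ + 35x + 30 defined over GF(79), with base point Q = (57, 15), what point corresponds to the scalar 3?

Repeated addition: build up to 3Q.
2Q: tangent at (57, 15): λ = (3·57² + 35)/(2·15) ≡ 65/30. 30⁻¹ ≡ 29 (mod 79), so λ ≡ 65·29 ≡ 68.
  x = λ² - 57 - 57 = 4624 - 114 ≡ 7; y = λ·(57 - 7) - 15 ≡ 67. → (7, 67)
3Q: (7, 67) + (57, 15). λ = (15 - 67)/(57 - 7) ≡ 27/50 mod 79. 50⁻¹ ≡ 49 (mod 79), so λ ≡ 59.
  x = λ² - 7 - 57 = 3481 - 64 ≡ 20; y = λ·(7 - 20) - 67 ≡ 35. → (20, 35)

(20, 35)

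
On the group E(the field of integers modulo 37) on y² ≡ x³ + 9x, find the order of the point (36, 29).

2P: tangent at (36, 29): λ = (3·36² + 9)/(2·29) ≡ 12/21. 21⁻¹ ≡ 30 (mod 37), so λ ≡ 12·30 ≡ 27.
  x = λ² - 36 - 36 = 729 - 72 ≡ 28; y = λ·(36 - 28) - 29 ≡ 2. → (28, 2)
3P: (28, 2) + (36, 29). λ = (29 - 2)/(36 - 28) ≡ 27/8 mod 37. 8⁻¹ ≡ 14 (mod 37) since 8·14 = 112 ≡ 1, so λ ≡ 8.
  x = λ² - 28 - 36 = 64 - 64 ≡ 0; y = λ·(28 - 0) - 2 ≡ 0. → (0, 0)
4P: (0, 0) + (36, 29). λ = (29 - 0)/(36 - 0) ≡ 29/36 mod 37. 36⁻¹ ≡ 36 (mod 37) since 36·36 = 1296 ≡ 1, so λ ≡ 8.
  x = λ² - 0 - 36 = 64 - 36 ≡ 28; y = λ·(0 - 28) - 0 ≡ 35. → (28, 35)
5P: (28, 35) + (36, 29). λ = (29 - 35)/(36 - 28) ≡ 31/8 mod 37. 8⁻¹ ≡ 14 (mod 37) since 8·14 = 112 ≡ 1, so λ ≡ 27.
  x = λ² - 28 - 36 = 729 - 64 ≡ 36; y = λ·(28 - 36) - 35 ≡ 8. → (36, 8)
6P: (36, 8) + (36, 29): same x and y₁ ≡ -y₂, so the sum is the point at infinity.
6P = the point at infinity, so the order is 6.

6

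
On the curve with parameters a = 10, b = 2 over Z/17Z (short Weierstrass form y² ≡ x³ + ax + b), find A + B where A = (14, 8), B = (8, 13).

(16, 5)

(14, 8) + (8, 13). λ = (13 - 8)/(8 - 14) ≡ 5/11 mod 17. 11⁻¹ ≡ 14 (mod 17) since 11·14 = 154 ≡ 1, so λ ≡ 2.
  x = λ² - 14 - 8 = 4 - 22 ≡ 16; y = λ·(14 - 16) - 8 ≡ 5. → (16, 5)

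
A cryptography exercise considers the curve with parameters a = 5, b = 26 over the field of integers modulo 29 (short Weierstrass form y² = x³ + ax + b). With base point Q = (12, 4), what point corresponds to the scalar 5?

Double-and-add on 5 = (101)₂. Start with Q = (12, 4) for the leading 1-bit.
double: tangent at (12, 4): λ = (3·12² + 5)/(2·4) ≡ 2/8. 8⁻¹ ≡ 11 (mod 29) since 8·11 = 88 ≡ 1, so λ ≡ 2·11 ≡ 22.
  x = λ² - 12 - 12 = 484 - 24 ≡ 25; y = λ·(12 - 25) - 4 ≡ 0. → (25, 0)
double: (25, 0) + (25, 0): same x and y₁ ≡ -y₂, so the sum is O.
add Q: O + (12, 4) = (12, 4) (identity).

(12, 4)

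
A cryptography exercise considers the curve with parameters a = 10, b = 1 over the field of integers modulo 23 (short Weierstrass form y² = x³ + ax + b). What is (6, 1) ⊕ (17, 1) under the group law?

(0, 22)

(6, 1) + (17, 1). λ = (1 - 1)/(17 - 6) ≡ 0/11 mod 23. 11⁻¹ ≡ 21 (mod 23) since 11·21 = 231 ≡ 1, so λ ≡ 0.
  x = λ² - 6 - 17 = 0 - 23 ≡ 0; y = λ·(6 - 0) - 1 ≡ 22. → (0, 22)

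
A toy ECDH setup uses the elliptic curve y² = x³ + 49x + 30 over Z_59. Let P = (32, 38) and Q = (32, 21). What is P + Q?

The two points share x = 32 and their y-coordinates satisfy 38 + 21 ≡ 0 (mod 59), so they are inverses. Their sum is O.

O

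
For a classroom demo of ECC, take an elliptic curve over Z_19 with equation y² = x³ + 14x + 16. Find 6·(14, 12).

(9, 4)

Write P = (14, 12).
Double-and-add on 6 = (110)₂. Start with P = (14, 12) for the leading 1-bit.
double: tangent at (14, 12): λ = (3·14² + 14)/(2·12) ≡ 13/5. 5⁻¹ ≡ 4 (mod 19) since 5·4 = 20 ≡ 1, so λ ≡ 13·4 ≡ 14.
  x = λ² - 14 - 14 = 196 - 28 ≡ 16; y = λ·(14 - 16) - 12 ≡ 17. → (16, 17)
add P: (16, 17) + (14, 12). λ = (12 - 17)/(14 - 16) ≡ 14/17 mod 19. 17⁻¹ ≡ 9 (mod 19), so λ ≡ 12.
  x = λ² - 16 - 14 = 144 - 30 ≡ 0; y = λ·(16 - 0) - 17 ≡ 4. → (0, 4)
double: tangent at (0, 4): λ = (3·0² + 14)/(2·4) ≡ 14/8. 8⁻¹ ≡ 12 (mod 19) since 8·12 = 96 ≡ 1, so λ ≡ 14·12 ≡ 16.
  x = λ² - 0 - 0 = 256 - 0 ≡ 9; y = λ·(0 - 9) - 4 ≡ 4. → (9, 4)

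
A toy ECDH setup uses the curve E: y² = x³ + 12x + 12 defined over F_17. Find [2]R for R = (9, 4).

tangent at (9, 4): λ = (3·9² + 12)/(2·4) ≡ 0/8. 8⁻¹ ≡ 15 (mod 17), so λ ≡ 0·15 ≡ 0.
  x = λ² - 9 - 9 = 0 - 18 ≡ 16; y = λ·(9 - 16) - 4 ≡ 13. → (16, 13)

(16, 13)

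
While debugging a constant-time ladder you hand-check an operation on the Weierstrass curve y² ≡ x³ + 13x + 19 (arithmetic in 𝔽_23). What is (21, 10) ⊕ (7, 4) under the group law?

(21, 13)

(21, 10) + (7, 4). λ = (4 - 10)/(7 - 21) ≡ 17/9 mod 23. 9⁻¹ ≡ 18 (mod 23), so λ ≡ 7.
  x = λ² - 21 - 7 = 49 - 28 ≡ 21; y = λ·(21 - 21) - 10 ≡ 13. → (21, 13)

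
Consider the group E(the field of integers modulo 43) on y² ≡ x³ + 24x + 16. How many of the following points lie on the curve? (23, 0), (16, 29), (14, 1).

1

(23, 0): 0² ≡ 0, rhs ≡ 7 → off.
(16, 29): 29² ≡ 24, rhs ≡ 24 → on.
(14, 1): 1² ≡ 1, rhs ≡ 0 → off.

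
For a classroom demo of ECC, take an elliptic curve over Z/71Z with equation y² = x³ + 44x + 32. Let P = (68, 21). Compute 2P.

(6, 50)

tangent at (68, 21): λ = (3·68² + 44)/(2·21) ≡ 0/42. 42⁻¹ ≡ 22 (mod 71), so λ ≡ 0·22 ≡ 0.
  x = λ² - 68 - 68 = 0 - 136 ≡ 6; y = λ·(68 - 6) - 21 ≡ 50. → (6, 50)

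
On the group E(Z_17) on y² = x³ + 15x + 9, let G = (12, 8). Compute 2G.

tangent at (12, 8): λ = (3·12² + 15)/(2·8) ≡ 5/16. 16⁻¹ ≡ 16 (mod 17), so λ ≡ 5·16 ≡ 12.
  x = λ² - 12 - 12 = 144 - 24 ≡ 1; y = λ·(12 - 1) - 8 ≡ 5. → (1, 5)

(1, 5)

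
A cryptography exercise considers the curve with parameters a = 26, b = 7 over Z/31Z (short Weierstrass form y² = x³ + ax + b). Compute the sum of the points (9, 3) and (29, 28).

(12, 1)

(9, 3) + (29, 28). λ = (28 - 3)/(29 - 9) ≡ 25/20 mod 31. 20⁻¹ ≡ 14 (mod 31), so λ ≡ 9.
  x = λ² - 9 - 29 = 81 - 38 ≡ 12; y = λ·(9 - 12) - 3 ≡ 1. → (12, 1)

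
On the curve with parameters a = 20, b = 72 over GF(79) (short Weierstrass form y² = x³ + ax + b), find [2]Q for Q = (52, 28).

(76, 8)

tangent at (52, 28): λ = (3·52² + 20)/(2·28) ≡ 74/56. 56⁻¹ ≡ 24 (mod 79) since 56·24 = 1344 ≡ 1, so λ ≡ 74·24 ≡ 38.
  x = λ² - 52 - 52 = 1444 - 104 ≡ 76; y = λ·(52 - 76) - 28 ≡ 8. → (76, 8)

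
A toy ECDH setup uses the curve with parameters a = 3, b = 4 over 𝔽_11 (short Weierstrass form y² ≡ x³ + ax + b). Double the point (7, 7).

(0, 2)

tangent at (7, 7): λ = (3·7² + 3)/(2·7) ≡ 7/3. 3⁻¹ ≡ 4 (mod 11), so λ ≡ 7·4 ≡ 6.
  x = λ² - 7 - 7 = 36 - 14 ≡ 0; y = λ·(7 - 0) - 7 ≡ 2. → (0, 2)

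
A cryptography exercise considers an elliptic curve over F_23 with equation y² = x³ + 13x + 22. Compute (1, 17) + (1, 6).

The two points share x = 1 and their y-coordinates satisfy 17 + 6 ≡ 0 (mod 23), so they are inverses. Their sum is the point at infinity.

O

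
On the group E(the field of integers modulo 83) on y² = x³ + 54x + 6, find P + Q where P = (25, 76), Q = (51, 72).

(36, 47)

(25, 76) + (51, 72). λ = (72 - 76)/(51 - 25) ≡ 79/26 mod 83. 26⁻¹ ≡ 16 (mod 83) since 26·16 = 416 ≡ 1, so λ ≡ 19.
  x = λ² - 25 - 51 = 361 - 76 ≡ 36; y = λ·(25 - 36) - 76 ≡ 47. → (36, 47)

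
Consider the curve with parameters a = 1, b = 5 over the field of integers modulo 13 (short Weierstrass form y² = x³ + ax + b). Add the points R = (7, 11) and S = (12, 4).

(10, 1)

(7, 11) + (12, 4). λ = (4 - 11)/(12 - 7) ≡ 6/5 mod 13. 5⁻¹ ≡ 8 (mod 13), so λ ≡ 9.
  x = λ² - 7 - 12 = 81 - 19 ≡ 10; y = λ·(7 - 10) - 11 ≡ 1. → (10, 1)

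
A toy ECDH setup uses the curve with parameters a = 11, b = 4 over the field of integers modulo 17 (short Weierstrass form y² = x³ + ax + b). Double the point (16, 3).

(15, 5)

tangent at (16, 3): λ = (3·16² + 11)/(2·3) ≡ 14/6. 6⁻¹ ≡ 3 (mod 17), so λ ≡ 14·3 ≡ 8.
  x = λ² - 16 - 16 = 64 - 32 ≡ 15; y = λ·(16 - 15) - 3 ≡ 5. → (15, 5)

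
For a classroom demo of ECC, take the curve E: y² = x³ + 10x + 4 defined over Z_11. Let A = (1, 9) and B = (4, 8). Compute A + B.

(1, 9) + (4, 8). λ = (8 - 9)/(4 - 1) ≡ 10/3 mod 11. 3⁻¹ ≡ 4 (mod 11), so λ ≡ 7.
  x = λ² - 1 - 4 = 49 - 5 ≡ 0; y = λ·(1 - 0) - 9 ≡ 9. → (0, 9)

(0, 9)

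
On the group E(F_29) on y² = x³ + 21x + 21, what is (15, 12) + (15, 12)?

tangent at (15, 12): λ = (3·15² + 21)/(2·12) ≡ 0/24. 24⁻¹ ≡ 23 (mod 29) since 24·23 = 552 ≡ 1, so λ ≡ 0·23 ≡ 0.
  x = λ² - 15 - 15 = 0 - 30 ≡ 28; y = λ·(15 - 28) - 12 ≡ 17. → (28, 17)

(28, 17)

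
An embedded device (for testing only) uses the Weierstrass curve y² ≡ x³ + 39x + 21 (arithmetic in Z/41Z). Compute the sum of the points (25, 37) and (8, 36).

(25, 37) + (8, 36). λ = (36 - 37)/(8 - 25) ≡ 40/24 mod 41. 24⁻¹ ≡ 12 (mod 41), so λ ≡ 29.
  x = λ² - 25 - 8 = 841 - 33 ≡ 29; y = λ·(25 - 29) - 37 ≡ 11. → (29, 11)

(29, 11)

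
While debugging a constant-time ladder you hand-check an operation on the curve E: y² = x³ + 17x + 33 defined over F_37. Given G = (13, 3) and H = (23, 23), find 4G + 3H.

First 4G:
Double-and-add on 4 = (100)₂. Start with G = (13, 3) for the leading 1-bit.
double: tangent at (13, 3): λ = (3·13² + 17)/(2·3) ≡ 6/6. 6⁻¹ ≡ 31 (mod 37), so λ ≡ 6·31 ≡ 1.
  x = λ² - 13 - 13 = 1 - 26 ≡ 12; y = λ·(13 - 12) - 3 ≡ 35. → (12, 35)
double: tangent at (12, 35): λ = (3·12² + 17)/(2·35) ≡ 5/33. 33⁻¹ ≡ 9 (mod 37), so λ ≡ 5·9 ≡ 8.
  x = λ² - 12 - 12 = 64 - 24 ≡ 3; y = λ·(12 - 3) - 35 ≡ 0. → (3, 0)
4G = (3, 0).
Next 3H:
Repeated addition: build up to 3H.
2H: tangent at (23, 23): λ = (3·23² + 17)/(2·23) ≡ 13/9. 9⁻¹ ≡ 33 (mod 37), so λ ≡ 13·33 ≡ 22.
  x = λ² - 23 - 23 = 484 - 46 ≡ 31; y = λ·(23 - 31) - 23 ≡ 23. → (31, 23)
3H: (31, 23) + (23, 23). λ = (23 - 23)/(23 - 31) ≡ 0/29 mod 37. 29⁻¹ ≡ 23 (mod 37), so λ ≡ 0.
  x = λ² - 31 - 23 = 0 - 54 ≡ 20; y = λ·(31 - 20) - 23 ≡ 14. → (20, 14)
3H = (20, 14).
Finally 4G + 3H:
(3, 0) + (20, 14). λ = (14 - 0)/(20 - 3) ≡ 14/17 mod 37. 17⁻¹ ≡ 24 (mod 37) since 17·24 = 408 ≡ 1, so λ ≡ 3.
  x = λ² - 3 - 20 = 9 - 23 ≡ 23; y = λ·(3 - 23) - 0 ≡ 14. → (23, 14)

(23, 14)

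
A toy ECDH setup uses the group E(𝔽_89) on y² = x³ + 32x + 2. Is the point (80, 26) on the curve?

yes

y² = 26² ≡ 53; x³ + 32x + 2 = 514562 ≡ 53 (mod 89). 53 = 53.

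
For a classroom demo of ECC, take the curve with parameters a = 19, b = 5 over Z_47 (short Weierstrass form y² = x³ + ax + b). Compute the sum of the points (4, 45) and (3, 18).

(4, 45) + (3, 18). λ = (18 - 45)/(3 - 4) ≡ 20/46 mod 47. 46⁻¹ ≡ 46 (mod 47), so λ ≡ 27.
  x = λ² - 4 - 3 = 729 - 7 ≡ 17; y = λ·(4 - 17) - 45 ≡ 27. → (17, 27)

(17, 27)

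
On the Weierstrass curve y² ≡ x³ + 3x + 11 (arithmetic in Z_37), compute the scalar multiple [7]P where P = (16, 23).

(35, 21)

Repeated addition: build up to 7P.
2P: tangent at (16, 23): λ = (3·16² + 3)/(2·23) ≡ 31/9. 9⁻¹ ≡ 33 (mod 37) since 9·33 = 297 ≡ 1, so λ ≡ 31·33 ≡ 24.
  x = λ² - 16 - 16 = 576 - 32 ≡ 26; y = λ·(16 - 26) - 23 ≡ 33. → (26, 33)
3P: (26, 33) + (16, 23). λ = (23 - 33)/(16 - 26) ≡ 27/27 mod 37. 27⁻¹ ≡ 11 (mod 37) since 27·11 = 297 ≡ 1, so λ ≡ 1.
  x = λ² - 26 - 16 = 1 - 42 ≡ 33; y = λ·(26 - 33) - 33 ≡ 34. → (33, 34)
4P: (33, 34) + (16, 23). λ = (23 - 34)/(16 - 33) ≡ 26/20 mod 37. 20⁻¹ ≡ 13 (mod 37) since 20·13 = 260 ≡ 1, so λ ≡ 5.
  x = λ² - 33 - 16 = 25 - 49 ≡ 13; y = λ·(33 - 13) - 34 ≡ 29. → (13, 29)
5P: (13, 29) + (16, 23). λ = (23 - 29)/(16 - 13) ≡ 31/3 mod 37. 3⁻¹ ≡ 25 (mod 37), so λ ≡ 35.
  x = λ² - 13 - 16 = 1225 - 29 ≡ 12; y = λ·(13 - 12) - 29 ≡ 6. → (12, 6)
6P: (12, 6) + (16, 23). λ = (23 - 6)/(16 - 12) ≡ 17/4 mod 37. 4⁻¹ ≡ 28 (mod 37) since 4·28 = 112 ≡ 1, so λ ≡ 32.
  x = λ² - 12 - 16 = 1024 - 28 ≡ 34; y = λ·(12 - 34) - 6 ≡ 30. → (34, 30)
7P: (34, 30) + (16, 23). λ = (23 - 30)/(16 - 34) ≡ 30/19 mod 37. 19⁻¹ ≡ 2 (mod 37), so λ ≡ 23.
  x = λ² - 34 - 16 = 529 - 50 ≡ 35; y = λ·(34 - 35) - 30 ≡ 21. → (35, 21)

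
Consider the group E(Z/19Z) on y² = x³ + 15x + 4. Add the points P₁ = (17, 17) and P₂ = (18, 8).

(8, 16)

(17, 17) + (18, 8). λ = (8 - 17)/(18 - 17) ≡ 10/1 mod 19. 1⁻¹ ≡ 1 (mod 19) since 1·1 = 1 ≡ 1, so λ ≡ 10.
  x = λ² - 17 - 18 = 100 - 35 ≡ 8; y = λ·(17 - 8) - 17 ≡ 16. → (8, 16)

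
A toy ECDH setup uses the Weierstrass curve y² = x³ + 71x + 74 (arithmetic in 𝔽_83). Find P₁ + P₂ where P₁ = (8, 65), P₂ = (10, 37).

(12, 74)

(8, 65) + (10, 37). λ = (37 - 65)/(10 - 8) ≡ 55/2 mod 83. 2⁻¹ ≡ 42 (mod 83) since 2·42 = 84 ≡ 1, so λ ≡ 69.
  x = λ² - 8 - 10 = 4761 - 18 ≡ 12; y = λ·(8 - 12) - 65 ≡ 74. → (12, 74)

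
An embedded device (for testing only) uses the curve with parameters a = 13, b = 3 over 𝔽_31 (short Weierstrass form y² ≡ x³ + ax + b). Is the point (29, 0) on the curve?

yes

y² = 0² ≡ 0; x³ + 13x + 3 = 24769 ≡ 0 (mod 31). 0 = 0.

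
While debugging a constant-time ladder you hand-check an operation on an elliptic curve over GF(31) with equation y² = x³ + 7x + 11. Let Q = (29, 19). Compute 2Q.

tangent at (29, 19): λ = (3·29² + 7)/(2·19) ≡ 19/7. 7⁻¹ ≡ 9 (mod 31), so λ ≡ 19·9 ≡ 16.
  x = λ² - 29 - 29 = 256 - 58 ≡ 12; y = λ·(29 - 12) - 19 ≡ 5. → (12, 5)

(12, 5)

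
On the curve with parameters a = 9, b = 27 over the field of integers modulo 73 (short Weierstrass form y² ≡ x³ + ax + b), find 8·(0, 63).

Write G = (0, 63).
Repeated addition: build up to 8G.
2G: tangent at (0, 63): λ = (3·0² + 9)/(2·63) ≡ 9/53. 53⁻¹ ≡ 62 (mod 73), so λ ≡ 9·62 ≡ 47.
  x = λ² - 0 - 0 = 2209 - 0 ≡ 19; y = λ·(0 - 19) - 63 ≡ 66. → (19, 66)
3G: (19, 66) + (0, 63). λ = (63 - 66)/(0 - 19) ≡ 70/54 mod 73. 54⁻¹ ≡ 23 (mod 73), so λ ≡ 4.
  x = λ² - 19 - 0 = 16 - 19 ≡ 70; y = λ·(19 - 70) - 66 ≡ 22. → (70, 22)
4G: (70, 22) + (0, 63). λ = (63 - 22)/(0 - 70) ≡ 41/3 mod 73. 3⁻¹ ≡ 49 (mod 73) since 3·49 = 147 ≡ 1, so λ ≡ 38.
  x = λ² - 70 - 0 = 1444 - 70 ≡ 60; y = λ·(70 - 60) - 22 ≡ 66. → (60, 66)
5G: (60, 66) + (0, 63). λ = (63 - 66)/(0 - 60) ≡ 70/13 mod 73. 13⁻¹ ≡ 45 (mod 73), so λ ≡ 11.
  x = λ² - 60 - 0 = 121 - 60 ≡ 61; y = λ·(60 - 61) - 66 ≡ 69. → (61, 69)
6G: (61, 69) + (0, 63). λ = (63 - 69)/(0 - 61) ≡ 67/12 mod 73. 12⁻¹ ≡ 67 (mod 73), so λ ≡ 36.
  x = λ² - 61 - 0 = 1296 - 61 ≡ 67; y = λ·(61 - 67) - 69 ≡ 7. → (67, 7)
7G: (67, 7) + (0, 63). λ = (63 - 7)/(0 - 67) ≡ 56/6 mod 73. 6⁻¹ ≡ 61 (mod 73) since 6·61 = 366 ≡ 1, so λ ≡ 58.
  x = λ² - 67 - 0 = 3364 - 67 ≡ 12; y = λ·(67 - 12) - 7 ≡ 44. → (12, 44)
8G: (12, 44) + (0, 63). λ = (63 - 44)/(0 - 12) ≡ 19/61 mod 73. 61⁻¹ ≡ 6 (mod 73), so λ ≡ 41.
  x = λ² - 12 - 0 = 1681 - 12 ≡ 63; y = λ·(12 - 63) - 44 ≡ 55. → (63, 55)

(63, 55)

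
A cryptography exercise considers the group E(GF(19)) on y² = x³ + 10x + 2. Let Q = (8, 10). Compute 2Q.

tangent at (8, 10): λ = (3·8² + 10)/(2·10) ≡ 12/1. 1⁻¹ ≡ 1 (mod 19) since 1·1 = 1 ≡ 1, so λ ≡ 12·1 ≡ 12.
  x = λ² - 8 - 8 = 144 - 16 ≡ 14; y = λ·(8 - 14) - 10 ≡ 13. → (14, 13)

(14, 13)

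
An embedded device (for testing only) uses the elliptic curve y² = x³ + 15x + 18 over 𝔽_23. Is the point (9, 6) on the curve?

y² = 6² ≡ 13; x³ + 15x + 18 = 882 ≡ 8 (mod 23). 13 ≠ 8.

no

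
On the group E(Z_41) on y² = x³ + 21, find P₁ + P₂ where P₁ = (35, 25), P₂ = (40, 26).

(30, 17)

(35, 25) + (40, 26). λ = (26 - 25)/(40 - 35) ≡ 1/5 mod 41. 5⁻¹ ≡ 33 (mod 41), so λ ≡ 33.
  x = λ² - 35 - 40 = 1089 - 75 ≡ 30; y = λ·(35 - 30) - 25 ≡ 17. → (30, 17)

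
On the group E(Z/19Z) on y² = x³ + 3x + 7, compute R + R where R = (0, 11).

tangent at (0, 11): λ = (3·0² + 3)/(2·11) ≡ 3/3. 3⁻¹ ≡ 13 (mod 19), so λ ≡ 3·13 ≡ 1.
  x = λ² - 0 - 0 = 1 - 0 ≡ 1; y = λ·(0 - 1) - 11 ≡ 7. → (1, 7)

(1, 7)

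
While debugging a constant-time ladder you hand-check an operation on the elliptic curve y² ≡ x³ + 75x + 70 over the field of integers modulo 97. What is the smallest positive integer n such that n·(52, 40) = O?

2P: tangent at (52, 40): λ = (3·52² + 75)/(2·40) ≡ 39/80. 80⁻¹ ≡ 57 (mod 97) since 80·57 = 4560 ≡ 1, so λ ≡ 39·57 ≡ 89.
  x = λ² - 52 - 52 = 7921 - 104 ≡ 57; y = λ·(52 - 57) - 40 ≡ 0. → (57, 0)
3P: (57, 0) + (52, 40). λ = (40 - 0)/(52 - 57) ≡ 40/92 mod 97. 92⁻¹ ≡ 58 (mod 97), so λ ≡ 89.
  x = λ² - 57 - 52 = 7921 - 109 ≡ 52; y = λ·(57 - 52) - 0 ≡ 57. → (52, 57)
4P: (52, 57) + (52, 40): same x and y₁ ≡ -y₂, so the sum is O.
4P = O, so the order is 4.

4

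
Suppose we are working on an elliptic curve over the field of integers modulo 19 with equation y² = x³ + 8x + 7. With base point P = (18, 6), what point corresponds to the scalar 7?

(7, 8)

Double-and-add on 7 = (111)₂. Start with P = (18, 6) for the leading 1-bit.
double: tangent at (18, 6): λ = (3·18² + 8)/(2·6) ≡ 11/12. 12⁻¹ ≡ 8 (mod 19) since 12·8 = 96 ≡ 1, so λ ≡ 11·8 ≡ 12.
  x = λ² - 18 - 18 = 144 - 36 ≡ 13; y = λ·(18 - 13) - 6 ≡ 16. → (13, 16)
add P: (13, 16) + (18, 6). λ = (6 - 16)/(18 - 13) ≡ 9/5 mod 19. 5⁻¹ ≡ 4 (mod 19) since 5·4 = 20 ≡ 1, so λ ≡ 17.
  x = λ² - 13 - 18 = 289 - 31 ≡ 11; y = λ·(13 - 11) - 16 ≡ 18. → (11, 18)
double: tangent at (11, 18): λ = (3·11² + 8)/(2·18) ≡ 10/17. 17⁻¹ ≡ 9 (mod 19), so λ ≡ 10·9 ≡ 14.
  x = λ² - 11 - 11 = 196 - 22 ≡ 3; y = λ·(11 - 3) - 18 ≡ 18. → (3, 18)
add P: (3, 18) + (18, 6). λ = (6 - 18)/(18 - 3) ≡ 7/15 mod 19. 15⁻¹ ≡ 14 (mod 19) since 15·14 = 210 ≡ 1, so λ ≡ 3.
  x = λ² - 3 - 18 = 9 - 21 ≡ 7; y = λ·(3 - 7) - 18 ≡ 8. → (7, 8)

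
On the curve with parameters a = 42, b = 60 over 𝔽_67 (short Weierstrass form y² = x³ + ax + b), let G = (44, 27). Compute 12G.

Double-and-add on 12 = (1100)₂. Start with G = (44, 27) for the leading 1-bit.
double: tangent at (44, 27): λ = (3·44² + 42)/(2·27) ≡ 21/54. 54⁻¹ ≡ 36 (mod 67) since 54·36 = 1944 ≡ 1, so λ ≡ 21·36 ≡ 19.
  x = λ² - 44 - 44 = 361 - 88 ≡ 5; y = λ·(44 - 5) - 27 ≡ 44. → (5, 44)
add G: (5, 44) + (44, 27). λ = (27 - 44)/(44 - 5) ≡ 50/39 mod 67. 39⁻¹ ≡ 55 (mod 67), so λ ≡ 3.
  x = λ² - 5 - 44 = 9 - 49 ≡ 27; y = λ·(5 - 27) - 44 ≡ 24. → (27, 24)
double: tangent at (27, 24): λ = (3·27² + 42)/(2·24) ≡ 18/48. 48⁻¹ ≡ 7 (mod 67), so λ ≡ 18·7 ≡ 59.
  x = λ² - 27 - 27 = 3481 - 54 ≡ 10; y = λ·(27 - 10) - 24 ≡ 41. → (10, 41)
double: tangent at (10, 41): λ = (3·10² + 42)/(2·41) ≡ 7/15. 15⁻¹ ≡ 9 (mod 67) since 15·9 = 135 ≡ 1, so λ ≡ 7·9 ≡ 63.
  x = λ² - 10 - 10 = 3969 - 20 ≡ 63; y = λ·(10 - 63) - 41 ≡ 37. → (63, 37)

(63, 37)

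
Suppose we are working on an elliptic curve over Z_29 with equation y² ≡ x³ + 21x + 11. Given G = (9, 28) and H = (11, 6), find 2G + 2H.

First 2G:
Repeated addition: build up to 2G.
2G: tangent at (9, 28): λ = (3·9² + 21)/(2·28) ≡ 3/27. 27⁻¹ ≡ 14 (mod 29), so λ ≡ 3·14 ≡ 13.
  x = λ² - 9 - 9 = 169 - 18 ≡ 6; y = λ·(9 - 6) - 28 ≡ 11. → (6, 11)
2G = (6, 11).
Next 2H:
Repeated addition: build up to 2H.
2H: tangent at (11, 6): λ = (3·11² + 21)/(2·6) ≡ 7/12. 12⁻¹ ≡ 17 (mod 29), so λ ≡ 7·17 ≡ 3.
  x = λ² - 11 - 11 = 9 - 22 ≡ 16; y = λ·(11 - 16) - 6 ≡ 8. → (16, 8)
2H = (16, 8).
Finally 2G + 2H:
(6, 11) + (16, 8). λ = (8 - 11)/(16 - 6) ≡ 26/10 mod 29. 10⁻¹ ≡ 3 (mod 29), so λ ≡ 20.
  x = λ² - 6 - 16 = 400 - 22 ≡ 1; y = λ·(6 - 1) - 11 ≡ 2. → (1, 2)

(1, 2)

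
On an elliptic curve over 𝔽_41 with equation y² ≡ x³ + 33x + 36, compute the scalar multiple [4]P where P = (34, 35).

Repeated addition: build up to 4P.
2P: tangent at (34, 35): λ = (3·34² + 33)/(2·35) ≡ 16/29. 29⁻¹ ≡ 17 (mod 41) since 29·17 = 493 ≡ 1, so λ ≡ 16·17 ≡ 26.
  x = λ² - 34 - 34 = 676 - 68 ≡ 34; y = λ·(34 - 34) - 35 ≡ 6. → (34, 6)
3P: (34, 6) + (34, 35): same x and y₁ ≡ -y₂, so the sum is O.
4P: O + (34, 35) = (34, 35) (identity).

(34, 35)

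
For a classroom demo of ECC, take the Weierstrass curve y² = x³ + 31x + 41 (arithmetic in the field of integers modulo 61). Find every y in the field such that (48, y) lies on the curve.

8, 53

x³ + 31x + 41 = 112121 ≡ 3 (mod 61).
Square roots of 3 mod 61: 8 and 53 (since 8² = 64 ≡ 3).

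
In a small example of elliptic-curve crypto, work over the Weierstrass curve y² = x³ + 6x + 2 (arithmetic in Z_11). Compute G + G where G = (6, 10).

(3, 6)

tangent at (6, 10): λ = (3·6² + 6)/(2·10) ≡ 4/9. 9⁻¹ ≡ 5 (mod 11), so λ ≡ 4·5 ≡ 9.
  x = λ² - 6 - 6 = 81 - 12 ≡ 3; y = λ·(6 - 3) - 10 ≡ 6. → (3, 6)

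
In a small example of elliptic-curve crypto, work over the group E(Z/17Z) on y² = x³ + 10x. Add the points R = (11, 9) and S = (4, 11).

(11, 9) + (4, 11). λ = (11 - 9)/(4 - 11) ≡ 2/10 mod 17. 10⁻¹ ≡ 12 (mod 17), so λ ≡ 7.
  x = λ² - 11 - 4 = 49 - 15 ≡ 0; y = λ·(11 - 0) - 9 ≡ 0. → (0, 0)

(0, 0)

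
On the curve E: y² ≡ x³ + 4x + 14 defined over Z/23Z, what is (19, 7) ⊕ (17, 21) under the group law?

(13, 20)

(19, 7) + (17, 21). λ = (21 - 7)/(17 - 19) ≡ 14/21 mod 23. 21⁻¹ ≡ 11 (mod 23), so λ ≡ 16.
  x = λ² - 19 - 17 = 256 - 36 ≡ 13; y = λ·(19 - 13) - 7 ≡ 20. → (13, 20)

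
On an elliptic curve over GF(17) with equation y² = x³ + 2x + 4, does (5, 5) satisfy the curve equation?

no

y² = 5² ≡ 8; x³ + 2x + 4 = 139 ≡ 3 (mod 17). 8 ≠ 3.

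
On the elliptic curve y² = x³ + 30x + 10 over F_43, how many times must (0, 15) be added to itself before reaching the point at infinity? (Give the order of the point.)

10

2P: tangent at (0, 15): λ = (3·0² + 30)/(2·15) ≡ 30/30. 30⁻¹ ≡ 33 (mod 43), so λ ≡ 30·33 ≡ 1.
  x = λ² - 0 - 0 = 1 - 0 ≡ 1; y = λ·(0 - 1) - 15 ≡ 27. → (1, 27)
3P: (1, 27) + (0, 15). λ = (15 - 27)/(0 - 1) ≡ 31/42 mod 43. 42⁻¹ ≡ 42 (mod 43), so λ ≡ 12.
  x = λ² - 1 - 0 = 144 - 1 ≡ 14; y = λ·(1 - 14) - 27 ≡ 32. → (14, 32)
4P: (14, 32) + (0, 15). λ = (15 - 32)/(0 - 14) ≡ 26/29 mod 43. 29⁻¹ ≡ 3 (mod 43), so λ ≡ 35.
  x = λ² - 14 - 0 = 1225 - 14 ≡ 7; y = λ·(14 - 7) - 32 ≡ 41. → (7, 41)
5P: (7, 41) + (0, 15). λ = (15 - 41)/(0 - 7) ≡ 17/36 mod 43. 36⁻¹ ≡ 6 (mod 43), so λ ≡ 16.
  x = λ² - 7 - 0 = 256 - 7 ≡ 34; y = λ·(7 - 34) - 41 ≡ 0. → (34, 0)
6P: (34, 0) + (0, 15). λ = (15 - 0)/(0 - 34) ≡ 15/9 mod 43. 9⁻¹ ≡ 24 (mod 43), so λ ≡ 16.
  x = λ² - 34 - 0 = 256 - 34 ≡ 7; y = λ·(34 - 7) - 0 ≡ 2. → (7, 2)
7P: (7, 2) + (0, 15). λ = (15 - 2)/(0 - 7) ≡ 13/36 mod 43. 36⁻¹ ≡ 6 (mod 43), so λ ≡ 35.
  x = λ² - 7 - 0 = 1225 - 7 ≡ 14; y = λ·(7 - 14) - 2 ≡ 11. → (14, 11)
8P: (14, 11) + (0, 15). λ = (15 - 11)/(0 - 14) ≡ 4/29 mod 43. 29⁻¹ ≡ 3 (mod 43) since 29·3 = 87 ≡ 1, so λ ≡ 12.
  x = λ² - 14 - 0 = 144 - 14 ≡ 1; y = λ·(14 - 1) - 11 ≡ 16. → (1, 16)
9P: (1, 16) + (0, 15). λ = (15 - 16)/(0 - 1) ≡ 42/42 mod 43. 42⁻¹ ≡ 42 (mod 43) since 42·42 = 1764 ≡ 1, so λ ≡ 1.
  x = λ² - 1 - 0 = 1 - 1 ≡ 0; y = λ·(1 - 0) - 16 ≡ 28. → (0, 28)
10P: (0, 28) + (0, 15): same x and y₁ ≡ -y₂, so the sum is the point at infinity.
10P = the point at infinity, so the order is 10.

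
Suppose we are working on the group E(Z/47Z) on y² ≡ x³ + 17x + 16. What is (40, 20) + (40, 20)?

tangent at (40, 20): λ = (3·40² + 17)/(2·20) ≡ 23/40. 40⁻¹ ≡ 20 (mod 47), so λ ≡ 23·20 ≡ 37.
  x = λ² - 40 - 40 = 1369 - 80 ≡ 20; y = λ·(40 - 20) - 20 ≡ 15. → (20, 15)

(20, 15)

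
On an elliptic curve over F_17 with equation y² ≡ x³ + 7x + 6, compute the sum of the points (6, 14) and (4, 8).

(6, 14) + (4, 8). λ = (8 - 14)/(4 - 6) ≡ 11/15 mod 17. 15⁻¹ ≡ 8 (mod 17), so λ ≡ 3.
  x = λ² - 6 - 4 = 9 - 10 ≡ 16; y = λ·(6 - 16) - 14 ≡ 7. → (16, 7)

(16, 7)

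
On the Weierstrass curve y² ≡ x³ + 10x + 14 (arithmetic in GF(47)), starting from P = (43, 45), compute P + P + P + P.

(46, 12)

Repeated addition: build up to 4P.
2P: tangent at (43, 45): λ = (3·43² + 10)/(2·45) ≡ 11/43. 43⁻¹ ≡ 35 (mod 47) since 43·35 = 1505 ≡ 1, so λ ≡ 11·35 ≡ 9.
  x = λ² - 43 - 43 = 81 - 86 ≡ 42; y = λ·(43 - 42) - 45 ≡ 11. → (42, 11)
3P: (42, 11) + (43, 45). λ = (45 - 11)/(43 - 42) ≡ 34/1 mod 47. 1⁻¹ ≡ 1 (mod 47), so λ ≡ 34.
  x = λ² - 42 - 43 = 1156 - 85 ≡ 37; y = λ·(42 - 37) - 11 ≡ 18. → (37, 18)
4P: (37, 18) + (43, 45). λ = (45 - 18)/(43 - 37) ≡ 27/6 mod 47. 6⁻¹ ≡ 8 (mod 47), so λ ≡ 28.
  x = λ² - 37 - 43 = 784 - 80 ≡ 46; y = λ·(37 - 46) - 18 ≡ 12. → (46, 12)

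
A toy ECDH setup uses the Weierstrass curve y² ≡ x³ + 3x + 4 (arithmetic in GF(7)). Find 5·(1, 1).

O

Write P = (1, 1).
Double-and-add on 5 = (101)₂. Start with P = (1, 1) for the leading 1-bit.
double: tangent at (1, 1): λ = (3·1² + 3)/(2·1) ≡ 6/2. 2⁻¹ ≡ 4 (mod 7) since 2·4 = 8 ≡ 1, so λ ≡ 6·4 ≡ 3.
  x = λ² - 1 - 1 = 9 - 2 ≡ 0; y = λ·(1 - 0) - 1 ≡ 2. → (0, 2)
double: tangent at (0, 2): λ = (3·0² + 3)/(2·2) ≡ 3/4. 4⁻¹ ≡ 2 (mod 7) since 4·2 = 8 ≡ 1, so λ ≡ 3·2 ≡ 6.
  x = λ² - 0 - 0 = 36 - 0 ≡ 1; y = λ·(0 - 1) - 2 ≡ 6. → (1, 6)
add P: (1, 6) + (1, 1): same x and y₁ ≡ -y₂, so the sum is ∞.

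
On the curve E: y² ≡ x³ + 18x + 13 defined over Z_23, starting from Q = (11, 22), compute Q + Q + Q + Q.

Repeated addition: build up to 4Q.
2Q: tangent at (11, 22): λ = (3·11² + 18)/(2·22) ≡ 13/21. 21⁻¹ ≡ 11 (mod 23) since 21·11 = 231 ≡ 1, so λ ≡ 13·11 ≡ 5.
  x = λ² - 11 - 11 = 25 - 22 ≡ 3; y = λ·(11 - 3) - 22 ≡ 18. → (3, 18)
3Q: (3, 18) + (11, 22). λ = (22 - 18)/(11 - 3) ≡ 4/8 mod 23. 8⁻¹ ≡ 3 (mod 23) since 8·3 = 24 ≡ 1, so λ ≡ 12.
  x = λ² - 3 - 11 = 144 - 14 ≡ 15; y = λ·(3 - 15) - 18 ≡ 22. → (15, 22)
4Q: (15, 22) + (11, 22). λ = (22 - 22)/(11 - 15) ≡ 0/19 mod 23. 19⁻¹ ≡ 17 (mod 23) since 19·17 = 323 ≡ 1, so λ ≡ 0.
  x = λ² - 15 - 11 = 0 - 26 ≡ 20; y = λ·(15 - 20) - 22 ≡ 1. → (20, 1)

(20, 1)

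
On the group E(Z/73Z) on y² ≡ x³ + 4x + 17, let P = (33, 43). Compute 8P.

(10, 20)

Double-and-add on 8 = (1000)₂. Start with P = (33, 43) for the leading 1-bit.
double: tangent at (33, 43): λ = (3·33² + 4)/(2·43) ≡ 59/13. 13⁻¹ ≡ 45 (mod 73), so λ ≡ 59·45 ≡ 27.
  x = λ² - 33 - 33 = 729 - 66 ≡ 6; y = λ·(33 - 6) - 43 ≡ 29. → (6, 29)
double: tangent at (6, 29): λ = (3·6² + 4)/(2·29) ≡ 39/58. 58⁻¹ ≡ 34 (mod 73), so λ ≡ 39·34 ≡ 12.
  x = λ² - 6 - 6 = 144 - 12 ≡ 59; y = λ·(6 - 59) - 29 ≡ 65. → (59, 65)
double: tangent at (59, 65): λ = (3·59² + 4)/(2·65) ≡ 8/57. 57⁻¹ ≡ 41 (mod 73) since 57·41 = 2337 ≡ 1, so λ ≡ 8·41 ≡ 36.
  x = λ² - 59 - 59 = 1296 - 118 ≡ 10; y = λ·(59 - 10) - 65 ≡ 20. → (10, 20)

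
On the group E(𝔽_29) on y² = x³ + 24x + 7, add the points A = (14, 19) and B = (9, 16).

(14, 19) + (9, 16). λ = (16 - 19)/(9 - 14) ≡ 26/24 mod 29. 24⁻¹ ≡ 23 (mod 29), so λ ≡ 18.
  x = λ² - 14 - 9 = 324 - 23 ≡ 11; y = λ·(14 - 11) - 19 ≡ 6. → (11, 6)

(11, 6)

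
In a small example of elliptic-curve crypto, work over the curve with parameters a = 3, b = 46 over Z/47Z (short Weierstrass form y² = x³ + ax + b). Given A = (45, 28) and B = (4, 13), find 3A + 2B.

First 3A:
Repeated addition: build up to 3A.
2A: tangent at (45, 28): λ = (3·45² + 3)/(2·28) ≡ 15/9. 9⁻¹ ≡ 21 (mod 47), so λ ≡ 15·21 ≡ 33.
  x = λ² - 45 - 45 = 1089 - 90 ≡ 12; y = λ·(45 - 12) - 28 ≡ 27. → (12, 27)
3A: (12, 27) + (45, 28). λ = (28 - 27)/(45 - 12) ≡ 1/33 mod 47. 33⁻¹ ≡ 10 (mod 47), so λ ≡ 10.
  x = λ² - 12 - 45 = 100 - 57 ≡ 43; y = λ·(12 - 43) - 27 ≡ 39. → (43, 39)
3A = (43, 39).
Next 2B:
Repeated addition: build up to 2B.
2B: tangent at (4, 13): λ = (3·4² + 3)/(2·13) ≡ 4/26. 26⁻¹ ≡ 38 (mod 47) since 26·38 = 988 ≡ 1, so λ ≡ 4·38 ≡ 11.
  x = λ² - 4 - 4 = 121 - 8 ≡ 19; y = λ·(4 - 19) - 13 ≡ 10. → (19, 10)
2B = (19, 10).
Finally 3A + 2B:
(43, 39) + (19, 10). λ = (10 - 39)/(19 - 43) ≡ 18/23 mod 47. 23⁻¹ ≡ 45 (mod 47) since 23·45 = 1035 ≡ 1, so λ ≡ 11.
  x = λ² - 43 - 19 = 121 - 62 ≡ 12; y = λ·(43 - 12) - 39 ≡ 20. → (12, 20)

(12, 20)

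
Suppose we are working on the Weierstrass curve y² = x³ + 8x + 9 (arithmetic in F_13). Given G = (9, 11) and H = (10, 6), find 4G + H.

First 4G:
Double-and-add on 4 = (100)₂. Start with G = (9, 11) for the leading 1-bit.
double: tangent at (9, 11): λ = (3·9² + 8)/(2·11) ≡ 4/9. 9⁻¹ ≡ 3 (mod 13), so λ ≡ 4·3 ≡ 12.
  x = λ² - 9 - 9 = 144 - 18 ≡ 9; y = λ·(9 - 9) - 11 ≡ 2. → (9, 2)
double: tangent at (9, 2): λ = (3·9² + 8)/(2·2) ≡ 4/4. 4⁻¹ ≡ 10 (mod 13), so λ ≡ 4·10 ≡ 1.
  x = λ² - 9 - 9 = 1 - 18 ≡ 9; y = λ·(9 - 9) - 2 ≡ 11. → (9, 11)
4G = (9, 11).
Finally 4G + H:
(9, 11) + (10, 6). λ = (6 - 11)/(10 - 9) ≡ 8/1 mod 13. 1⁻¹ ≡ 1 (mod 13) since 1·1 = 1 ≡ 1, so λ ≡ 8.
  x = λ² - 9 - 10 = 64 - 19 ≡ 6; y = λ·(9 - 6) - 11 ≡ 0. → (6, 0)

(6, 0)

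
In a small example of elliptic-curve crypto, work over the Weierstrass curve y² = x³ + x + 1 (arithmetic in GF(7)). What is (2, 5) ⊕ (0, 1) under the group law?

(2, 2)

(2, 5) + (0, 1). λ = (1 - 5)/(0 - 2) ≡ 3/5 mod 7. 5⁻¹ ≡ 3 (mod 7) since 5·3 = 15 ≡ 1, so λ ≡ 2.
  x = λ² - 2 - 0 = 4 - 2 ≡ 2; y = λ·(2 - 2) - 5 ≡ 2. → (2, 2)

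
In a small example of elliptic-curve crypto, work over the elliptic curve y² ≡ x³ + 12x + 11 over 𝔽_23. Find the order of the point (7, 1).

11

2P: tangent at (7, 1): λ = (3·7² + 12)/(2·1) ≡ 21/2. 2⁻¹ ≡ 12 (mod 23) since 2·12 = 24 ≡ 1, so λ ≡ 21·12 ≡ 22.
  x = λ² - 7 - 7 = 484 - 14 ≡ 10; y = λ·(7 - 10) - 1 ≡ 2. → (10, 2)
3P: (10, 2) + (7, 1). λ = (1 - 2)/(7 - 10) ≡ 22/20 mod 23. 20⁻¹ ≡ 15 (mod 23) since 20·15 = 300 ≡ 1, so λ ≡ 8.
  x = λ² - 10 - 7 = 64 - 17 ≡ 1; y = λ·(10 - 1) - 2 ≡ 1. → (1, 1)
4P: (1, 1) + (7, 1). λ = (1 - 1)/(7 - 1) ≡ 0/6 mod 23. 6⁻¹ ≡ 4 (mod 23) since 6·4 = 24 ≡ 1, so λ ≡ 0.
  x = λ² - 1 - 7 = 0 - 8 ≡ 15; y = λ·(1 - 15) - 1 ≡ 22. → (15, 22)
5P: (15, 22) + (7, 1). λ = (1 - 22)/(7 - 15) ≡ 2/15 mod 23. 15⁻¹ ≡ 20 (mod 23) since 15·20 = 300 ≡ 1, so λ ≡ 17.
  x = λ² - 15 - 7 = 289 - 22 ≡ 14; y = λ·(15 - 14) - 22 ≡ 18. → (14, 18)
6P: (14, 18) + (7, 1). λ = (1 - 18)/(7 - 14) ≡ 6/16 mod 23. 16⁻¹ ≡ 13 (mod 23) since 16·13 = 208 ≡ 1, so λ ≡ 9.
  x = λ² - 14 - 7 = 81 - 21 ≡ 14; y = λ·(14 - 14) - 18 ≡ 5. → (14, 5)
7P: (14, 5) + (7, 1). λ = (1 - 5)/(7 - 14) ≡ 19/16 mod 23. 16⁻¹ ≡ 13 (mod 23) since 16·13 = 208 ≡ 1, so λ ≡ 17.
  x = λ² - 14 - 7 = 289 - 21 ≡ 15; y = λ·(14 - 15) - 5 ≡ 1. → (15, 1)
8P: (15, 1) + (7, 1). λ = (1 - 1)/(7 - 15) ≡ 0/15 mod 23. 15⁻¹ ≡ 20 (mod 23), so λ ≡ 0.
  x = λ² - 15 - 7 = 0 - 22 ≡ 1; y = λ·(15 - 1) - 1 ≡ 22. → (1, 22)
9P: (1, 22) + (7, 1). λ = (1 - 22)/(7 - 1) ≡ 2/6 mod 23. 6⁻¹ ≡ 4 (mod 23) since 6·4 = 24 ≡ 1, so λ ≡ 8.
  x = λ² - 1 - 7 = 64 - 8 ≡ 10; y = λ·(1 - 10) - 22 ≡ 21. → (10, 21)
10P: (10, 21) + (7, 1). λ = (1 - 21)/(7 - 10) ≡ 3/20 mod 23. 20⁻¹ ≡ 15 (mod 23), so λ ≡ 22.
  x = λ² - 10 - 7 = 484 - 17 ≡ 7; y = λ·(10 - 7) - 21 ≡ 22. → (7, 22)
11P: (7, 22) + (7, 1): same x and y₁ ≡ -y₂, so the sum is O.
11P = O, so the order is 11.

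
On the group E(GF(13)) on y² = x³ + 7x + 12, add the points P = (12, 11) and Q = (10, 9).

(5, 9)

(12, 11) + (10, 9). λ = (9 - 11)/(10 - 12) ≡ 11/11 mod 13. 11⁻¹ ≡ 6 (mod 13) since 11·6 = 66 ≡ 1, so λ ≡ 1.
  x = λ² - 12 - 10 = 1 - 22 ≡ 5; y = λ·(12 - 5) - 11 ≡ 9. → (5, 9)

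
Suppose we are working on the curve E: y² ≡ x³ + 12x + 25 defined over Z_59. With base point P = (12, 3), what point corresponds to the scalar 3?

Repeated addition: build up to 3P.
2P: tangent at (12, 3): λ = (3·12² + 12)/(2·3) ≡ 31/6. 6⁻¹ ≡ 10 (mod 59), so λ ≡ 31·10 ≡ 15.
  x = λ² - 12 - 12 = 225 - 24 ≡ 24; y = λ·(12 - 24) - 3 ≡ 53. → (24, 53)
3P: (24, 53) + (12, 3). λ = (3 - 53)/(12 - 24) ≡ 9/47 mod 59. 47⁻¹ ≡ 54 (mod 59), so λ ≡ 14.
  x = λ² - 24 - 12 = 196 - 36 ≡ 42; y = λ·(24 - 42) - 53 ≡ 49. → (42, 49)

(42, 49)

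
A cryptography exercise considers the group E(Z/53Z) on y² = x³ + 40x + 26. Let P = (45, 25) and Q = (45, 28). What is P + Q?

O

The two points share x = 45 and their y-coordinates satisfy 25 + 28 ≡ 0 (mod 53), so they are inverses. Their sum is O.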